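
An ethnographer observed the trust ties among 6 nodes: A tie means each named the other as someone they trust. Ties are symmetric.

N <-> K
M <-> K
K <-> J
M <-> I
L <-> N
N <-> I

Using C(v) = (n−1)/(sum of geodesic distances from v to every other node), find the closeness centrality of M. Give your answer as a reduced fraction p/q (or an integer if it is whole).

5/9

Distances from M: I:1, J:2, K:1, L:3, N:2. Sum = 9.
n = 6, so closeness = 5/9.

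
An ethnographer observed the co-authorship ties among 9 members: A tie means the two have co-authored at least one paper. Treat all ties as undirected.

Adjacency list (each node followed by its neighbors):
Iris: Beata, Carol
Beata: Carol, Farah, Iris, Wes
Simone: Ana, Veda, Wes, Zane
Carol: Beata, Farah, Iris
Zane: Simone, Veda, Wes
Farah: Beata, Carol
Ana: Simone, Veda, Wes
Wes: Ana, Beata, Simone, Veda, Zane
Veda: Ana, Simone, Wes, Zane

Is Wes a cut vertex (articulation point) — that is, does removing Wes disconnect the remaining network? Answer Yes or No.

Removing Wes leaves {Ana, Simone, Veda, and Zane} with no path to {Beata, Carol, Farah, and Iris}, so the network splits into 2 components. Wes is a cut vertex.

Yes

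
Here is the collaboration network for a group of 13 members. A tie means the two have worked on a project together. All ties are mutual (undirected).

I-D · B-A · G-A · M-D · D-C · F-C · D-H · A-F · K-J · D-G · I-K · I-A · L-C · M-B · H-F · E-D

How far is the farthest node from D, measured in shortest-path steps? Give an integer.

Distances from D: A:2, B:2, C:1, E:1, F:2, G:1, H:1, I:1, J:3, K:2, L:2, M:1.
The largest is 3 (to J), so the eccentricity of D is 3.

3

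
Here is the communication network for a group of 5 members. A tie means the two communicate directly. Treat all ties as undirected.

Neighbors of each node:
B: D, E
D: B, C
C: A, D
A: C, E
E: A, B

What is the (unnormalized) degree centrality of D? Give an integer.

D is directly tied to B and C. That is 2 neighbors, so the degree of D is 2.

2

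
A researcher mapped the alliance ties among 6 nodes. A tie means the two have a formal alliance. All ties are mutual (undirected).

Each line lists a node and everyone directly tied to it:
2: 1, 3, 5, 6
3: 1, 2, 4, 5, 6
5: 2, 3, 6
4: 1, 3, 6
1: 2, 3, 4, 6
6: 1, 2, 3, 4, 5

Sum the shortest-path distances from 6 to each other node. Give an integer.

Distances from 6: 1:1, 2:1, 3:1, 4:1, 5:1.
Sum = 1 + 1 + 1 + 1 + 1 = 5.

5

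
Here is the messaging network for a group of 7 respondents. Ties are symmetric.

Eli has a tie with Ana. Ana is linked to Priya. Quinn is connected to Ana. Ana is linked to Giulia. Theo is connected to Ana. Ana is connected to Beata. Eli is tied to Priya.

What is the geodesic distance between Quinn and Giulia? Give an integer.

2

One shortest route is Quinn – Ana – Giulia, which uses 2 edges, and Quinn and Giulia are not directly tied, so nothing shorter exists. So d(Quinn,Giulia) = 2.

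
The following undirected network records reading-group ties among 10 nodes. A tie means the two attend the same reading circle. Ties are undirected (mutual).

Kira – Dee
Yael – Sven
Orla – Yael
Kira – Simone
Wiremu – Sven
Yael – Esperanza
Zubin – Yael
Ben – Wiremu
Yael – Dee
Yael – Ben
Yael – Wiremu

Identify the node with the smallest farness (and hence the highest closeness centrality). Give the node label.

Yael

Farness (sum of distances to all others) for each node — Ben:19, Dee:16, Esperanza:20, Kira:22, Orla:20, Simone:30, Sven:19, Wiremu:18, Yael:12, Zubin:20.
The smallest farness is 12, for Yael, so Yael has the highest closeness.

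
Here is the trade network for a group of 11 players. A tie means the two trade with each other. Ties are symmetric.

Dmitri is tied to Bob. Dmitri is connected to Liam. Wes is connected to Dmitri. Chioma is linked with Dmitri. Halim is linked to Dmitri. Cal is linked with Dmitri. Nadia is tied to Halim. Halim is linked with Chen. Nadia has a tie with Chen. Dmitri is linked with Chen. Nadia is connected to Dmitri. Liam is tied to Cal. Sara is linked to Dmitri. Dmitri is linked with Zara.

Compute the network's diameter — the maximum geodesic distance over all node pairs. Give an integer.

2

Eccentricity of each node (its greatest distance to any other): Bob:2, Cal:2, Chen:2, Chioma:2, Dmitri:1, Halim:2, Liam:2, Nadia:2, Sara:2, Wes:2, Zara:2.
The maximum eccentricity is 2, realized for instance by the pair Cal–Zara via Cal – Dmitri – Zara. So the diameter is 2.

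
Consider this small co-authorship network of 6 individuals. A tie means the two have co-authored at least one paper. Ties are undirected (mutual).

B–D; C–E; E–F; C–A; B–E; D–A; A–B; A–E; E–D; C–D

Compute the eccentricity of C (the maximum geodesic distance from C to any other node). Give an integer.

Distances from C: A:1, B:2, D:1, E:1, F:2.
The largest is 2 (to B and F), so the eccentricity of C is 2.

2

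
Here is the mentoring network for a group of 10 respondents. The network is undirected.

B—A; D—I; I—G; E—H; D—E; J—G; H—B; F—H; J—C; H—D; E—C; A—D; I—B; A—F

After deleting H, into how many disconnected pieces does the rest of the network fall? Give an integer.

1

H's neighbors (B, D, E, and F) remain reachable from one another through other ties, so the rest of the network stays in one piece.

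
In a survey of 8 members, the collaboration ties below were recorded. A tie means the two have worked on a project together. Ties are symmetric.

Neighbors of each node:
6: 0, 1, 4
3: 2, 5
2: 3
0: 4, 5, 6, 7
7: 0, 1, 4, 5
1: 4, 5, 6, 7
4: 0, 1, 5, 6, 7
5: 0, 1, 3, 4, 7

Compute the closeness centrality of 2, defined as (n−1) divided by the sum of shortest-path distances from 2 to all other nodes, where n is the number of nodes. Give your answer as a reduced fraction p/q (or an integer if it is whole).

7/19

Distances from 2: 0:3, 1:3, 3:1, 4:3, 5:2, 6:4, 7:3. Sum = 19.
n = 8, so closeness = 7/19.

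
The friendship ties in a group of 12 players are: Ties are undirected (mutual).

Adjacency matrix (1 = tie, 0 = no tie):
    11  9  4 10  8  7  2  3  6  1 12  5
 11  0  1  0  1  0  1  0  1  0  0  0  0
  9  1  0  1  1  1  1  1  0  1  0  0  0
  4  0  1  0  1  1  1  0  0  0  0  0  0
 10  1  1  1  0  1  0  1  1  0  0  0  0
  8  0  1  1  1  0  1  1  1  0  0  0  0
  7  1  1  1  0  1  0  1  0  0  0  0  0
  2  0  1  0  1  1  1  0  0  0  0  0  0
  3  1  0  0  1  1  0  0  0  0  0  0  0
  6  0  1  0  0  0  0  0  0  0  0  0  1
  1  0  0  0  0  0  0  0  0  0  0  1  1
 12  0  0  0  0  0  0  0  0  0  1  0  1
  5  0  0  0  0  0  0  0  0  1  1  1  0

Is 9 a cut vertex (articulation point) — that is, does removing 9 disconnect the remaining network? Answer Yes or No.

Yes

Removing 9 leaves {2, 3, 4, 7, 8, 10, and 11} with no path to {1, 5, 6, and 12}, so the network splits into 2 components. 9 is a cut vertex.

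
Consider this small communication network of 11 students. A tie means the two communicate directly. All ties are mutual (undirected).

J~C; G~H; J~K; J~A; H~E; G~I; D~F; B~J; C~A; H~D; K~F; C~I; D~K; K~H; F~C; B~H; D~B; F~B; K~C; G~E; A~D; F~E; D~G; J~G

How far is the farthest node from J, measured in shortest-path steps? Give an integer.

2

Distances from J: A:1, B:1, C:1, D:2, E:2, F:2, G:1, H:2, I:2, K:1.
The largest is 2 (to D, I, F, E, and H), so the eccentricity of J is 2.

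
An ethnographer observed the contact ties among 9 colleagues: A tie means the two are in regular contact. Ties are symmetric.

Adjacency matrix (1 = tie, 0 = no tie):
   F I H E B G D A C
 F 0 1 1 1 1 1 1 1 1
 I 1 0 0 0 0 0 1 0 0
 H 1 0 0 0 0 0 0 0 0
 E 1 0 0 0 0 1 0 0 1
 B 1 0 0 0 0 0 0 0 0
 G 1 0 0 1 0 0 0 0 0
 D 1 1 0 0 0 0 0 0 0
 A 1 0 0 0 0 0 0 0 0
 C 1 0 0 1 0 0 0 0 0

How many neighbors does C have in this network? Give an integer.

2

C is directly tied to E and F. That is 2 neighbors, so the degree of C is 2.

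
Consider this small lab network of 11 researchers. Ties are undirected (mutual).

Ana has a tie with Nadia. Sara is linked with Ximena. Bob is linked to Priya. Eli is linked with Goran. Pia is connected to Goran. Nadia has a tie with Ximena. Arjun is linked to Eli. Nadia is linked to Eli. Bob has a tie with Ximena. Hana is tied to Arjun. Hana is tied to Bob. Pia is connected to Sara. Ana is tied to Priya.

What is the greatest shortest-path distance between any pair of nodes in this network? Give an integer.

4

Eccentricity of each node (its greatest distance to any other): Ana:4, Arjun:4, Bob:4, Eli:3, Goran:4, Hana:4, Nadia:3, Pia:4, Priya:4, Sara:4, Ximena:3.
The maximum eccentricity is 4, realized for instance by the pair Sara–Arjun via Sara – Ximena – Nadia – Eli – Arjun. So the diameter is 4.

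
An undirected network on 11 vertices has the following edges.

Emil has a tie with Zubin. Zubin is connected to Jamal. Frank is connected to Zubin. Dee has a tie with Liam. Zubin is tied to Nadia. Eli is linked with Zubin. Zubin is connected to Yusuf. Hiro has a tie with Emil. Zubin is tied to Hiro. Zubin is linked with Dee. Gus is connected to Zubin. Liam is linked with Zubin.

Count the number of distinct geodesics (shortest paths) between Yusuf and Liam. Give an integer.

1

The shortest distance is 2, and the only length-2 path is Yusuf–Zubin–Liam. So there is exactly 1 shortest path.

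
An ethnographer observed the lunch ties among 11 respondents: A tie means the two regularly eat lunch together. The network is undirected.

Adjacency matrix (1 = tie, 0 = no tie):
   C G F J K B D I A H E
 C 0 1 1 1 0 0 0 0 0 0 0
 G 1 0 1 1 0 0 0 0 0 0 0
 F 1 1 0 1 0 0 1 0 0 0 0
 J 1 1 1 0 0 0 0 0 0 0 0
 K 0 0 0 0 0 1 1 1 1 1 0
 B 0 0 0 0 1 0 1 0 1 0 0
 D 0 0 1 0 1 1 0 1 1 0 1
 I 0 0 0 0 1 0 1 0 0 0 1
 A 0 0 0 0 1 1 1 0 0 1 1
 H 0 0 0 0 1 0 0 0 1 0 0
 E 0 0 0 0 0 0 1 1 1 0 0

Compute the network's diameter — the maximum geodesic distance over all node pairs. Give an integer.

4

Eccentricity of each node (its greatest distance to any other): A:3, B:3, C:4, D:2, E:3, F:3, G:4, H:4, I:3, J:4, K:3.
The maximum eccentricity is 4, realized for instance by the pair C–H via C – F – D – A – H. So the diameter is 4.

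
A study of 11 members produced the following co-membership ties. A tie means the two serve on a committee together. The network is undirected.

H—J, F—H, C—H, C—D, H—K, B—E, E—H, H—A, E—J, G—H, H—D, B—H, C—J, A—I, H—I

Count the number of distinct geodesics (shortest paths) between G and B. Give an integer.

The shortest distance is 2, and the only length-2 path is G–H–B. So there is exactly 1 shortest path.

1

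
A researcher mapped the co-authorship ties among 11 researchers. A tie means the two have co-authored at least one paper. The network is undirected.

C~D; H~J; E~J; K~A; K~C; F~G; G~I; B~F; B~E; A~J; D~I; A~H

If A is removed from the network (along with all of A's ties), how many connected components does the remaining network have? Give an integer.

1

A's neighbors (H, J, and K) remain reachable from one another through other ties, so the rest of the network stays in one piece.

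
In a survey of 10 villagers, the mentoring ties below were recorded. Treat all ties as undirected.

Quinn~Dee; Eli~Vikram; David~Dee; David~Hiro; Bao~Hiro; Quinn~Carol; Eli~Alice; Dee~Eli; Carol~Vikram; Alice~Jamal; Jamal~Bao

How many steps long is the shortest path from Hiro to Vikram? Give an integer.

4

One shortest route is Hiro – David – Dee – Eli – Vikram, which uses 4 edges, and at distance 3 from Hiro we only reach {Alice, Eli, Quinn}, which does not include Vikram. So d(Hiro,Vikram) = 4.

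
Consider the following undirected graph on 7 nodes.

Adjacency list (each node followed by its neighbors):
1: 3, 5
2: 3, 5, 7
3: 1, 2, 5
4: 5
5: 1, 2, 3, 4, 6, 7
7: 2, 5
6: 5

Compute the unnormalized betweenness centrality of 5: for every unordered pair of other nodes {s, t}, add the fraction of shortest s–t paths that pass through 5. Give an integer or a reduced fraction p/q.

Pairs whose geodesics pass through 5 — 7–4: 1; 7–3: 1/2; 7–6: 1; 7–1: 1; 4–3: 1; 4–6: 1; 4–2: 1; 4–1: 1; 3–6: 1; 6–2: 1; 6–1: 1; 2–1: 1/2.
All other pairs contribute 0.
Summing the contributions gives betweenness(5) = 11.

11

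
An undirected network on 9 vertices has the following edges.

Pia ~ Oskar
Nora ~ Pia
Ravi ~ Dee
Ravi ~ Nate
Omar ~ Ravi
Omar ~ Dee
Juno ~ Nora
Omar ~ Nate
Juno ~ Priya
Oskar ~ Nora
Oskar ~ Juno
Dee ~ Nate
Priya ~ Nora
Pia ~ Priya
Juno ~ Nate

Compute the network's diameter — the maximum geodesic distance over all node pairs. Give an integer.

4

Eccentricity of each node (its greatest distance to any other): Dee:4, Juno:2, Nate:3, Nora:3, Omar:4, Oskar:3, Pia:4, Priya:3, Ravi:4.
The maximum eccentricity is 4, realized for instance by the pair Omar–Pia via Omar – Nate – Juno – Priya – Pia. So the diameter is 4.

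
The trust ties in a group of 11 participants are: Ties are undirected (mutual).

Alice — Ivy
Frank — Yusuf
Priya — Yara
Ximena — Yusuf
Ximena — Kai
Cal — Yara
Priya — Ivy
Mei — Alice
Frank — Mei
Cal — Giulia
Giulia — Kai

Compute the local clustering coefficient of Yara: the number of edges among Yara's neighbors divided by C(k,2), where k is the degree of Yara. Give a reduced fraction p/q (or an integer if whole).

0

Yara's neighbors: Cal and Priya (k = 2).
Possible neighbor pairs: C(2,2) = 1. Edges among them: none → e = 0.
Clustering(Yara) = 0/1.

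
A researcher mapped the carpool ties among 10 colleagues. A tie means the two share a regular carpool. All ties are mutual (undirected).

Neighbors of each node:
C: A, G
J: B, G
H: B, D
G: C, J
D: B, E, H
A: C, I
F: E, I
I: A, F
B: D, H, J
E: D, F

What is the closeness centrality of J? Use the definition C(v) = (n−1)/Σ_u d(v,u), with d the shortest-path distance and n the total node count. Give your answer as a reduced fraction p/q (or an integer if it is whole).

9/22

Distances from J: A:3, B:1, C:2, D:2, E:3, F:4, G:1, H:2, I:4. Sum = 22.
n = 10, so closeness = 9/22.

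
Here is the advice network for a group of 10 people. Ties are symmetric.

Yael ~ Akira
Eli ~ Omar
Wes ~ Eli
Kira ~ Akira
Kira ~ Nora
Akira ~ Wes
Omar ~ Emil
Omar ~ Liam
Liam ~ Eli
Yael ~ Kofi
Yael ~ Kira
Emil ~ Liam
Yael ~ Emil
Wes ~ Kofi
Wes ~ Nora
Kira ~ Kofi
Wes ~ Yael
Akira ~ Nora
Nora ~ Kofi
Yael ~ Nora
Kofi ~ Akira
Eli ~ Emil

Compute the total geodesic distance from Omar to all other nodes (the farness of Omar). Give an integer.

Distances from Omar: Akira:3, Eli:1, Emil:1, Kira:3, Kofi:3, Liam:1, Nora:3, Wes:2, Yael:2.
Sum = 3 + 1 + 1 + 3 + 3 + 1 + 3 + 2 + 2 = 19.

19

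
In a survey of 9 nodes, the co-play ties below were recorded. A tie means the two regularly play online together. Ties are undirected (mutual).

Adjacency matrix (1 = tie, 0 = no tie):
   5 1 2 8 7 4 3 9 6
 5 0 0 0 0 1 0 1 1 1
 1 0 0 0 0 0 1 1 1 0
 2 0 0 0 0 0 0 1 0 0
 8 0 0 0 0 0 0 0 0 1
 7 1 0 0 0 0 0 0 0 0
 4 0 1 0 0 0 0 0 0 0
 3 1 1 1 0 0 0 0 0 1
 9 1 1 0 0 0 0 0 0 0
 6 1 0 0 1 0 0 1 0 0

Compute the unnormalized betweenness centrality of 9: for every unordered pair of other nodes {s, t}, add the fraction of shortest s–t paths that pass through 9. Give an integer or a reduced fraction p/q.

2

Pairs whose geodesics pass through 9 — 5–1: 1/2; 5–4: 1/2; 1–7: 1/2; 7–4: 1/2.
All other pairs contribute 0.
Summing the contributions gives betweenness(9) = 2.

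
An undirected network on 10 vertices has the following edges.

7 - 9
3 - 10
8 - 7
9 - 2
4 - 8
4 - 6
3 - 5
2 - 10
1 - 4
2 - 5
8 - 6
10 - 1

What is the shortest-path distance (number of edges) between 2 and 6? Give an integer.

One shortest route is 2 – 10 – 1 – 4 – 6, which uses 4 edges, and at distance 3 from 2 we only reach {4, 8}, which does not include 6. So d(2,6) = 4.

4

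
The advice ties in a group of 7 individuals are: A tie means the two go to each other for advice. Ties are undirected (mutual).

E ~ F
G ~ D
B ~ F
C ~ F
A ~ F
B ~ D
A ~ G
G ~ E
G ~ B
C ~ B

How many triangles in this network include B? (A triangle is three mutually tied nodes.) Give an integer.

B's neighbors: C, D, F, and G.
Neighbor pairs that are themselves tied: B–C–F; B–D–G. Each forms one triangle with B, for 2 in total.

2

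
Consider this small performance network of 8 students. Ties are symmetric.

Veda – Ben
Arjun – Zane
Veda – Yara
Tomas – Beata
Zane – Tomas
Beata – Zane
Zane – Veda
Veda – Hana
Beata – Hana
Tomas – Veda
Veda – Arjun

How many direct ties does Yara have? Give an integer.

Yara is directly tied to Veda. That is 1 neighbor, so the degree of Yara is 1.

1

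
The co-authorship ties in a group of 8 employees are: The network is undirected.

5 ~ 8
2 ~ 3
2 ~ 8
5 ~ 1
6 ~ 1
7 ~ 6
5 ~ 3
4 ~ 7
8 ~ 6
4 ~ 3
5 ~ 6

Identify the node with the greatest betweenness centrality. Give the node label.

Unnormalized betweenness of each node: 1:0, 2:5/6, 3:9/2, 4:3/2, 5:9/2, 6:31/6, 7:11/6, 8:8/3.
6 has the largest value, 31/6, making it the main broker — the node through which the most shortest paths run.

6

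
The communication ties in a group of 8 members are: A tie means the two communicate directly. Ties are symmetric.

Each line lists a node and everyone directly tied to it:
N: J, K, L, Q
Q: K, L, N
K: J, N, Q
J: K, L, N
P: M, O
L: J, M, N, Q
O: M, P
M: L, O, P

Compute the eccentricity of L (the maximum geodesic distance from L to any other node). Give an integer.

2

Distances from L: J:1, K:2, M:1, N:1, O:2, P:2, Q:1.
The largest is 2 (to K, O, and P), so the eccentricity of L is 2.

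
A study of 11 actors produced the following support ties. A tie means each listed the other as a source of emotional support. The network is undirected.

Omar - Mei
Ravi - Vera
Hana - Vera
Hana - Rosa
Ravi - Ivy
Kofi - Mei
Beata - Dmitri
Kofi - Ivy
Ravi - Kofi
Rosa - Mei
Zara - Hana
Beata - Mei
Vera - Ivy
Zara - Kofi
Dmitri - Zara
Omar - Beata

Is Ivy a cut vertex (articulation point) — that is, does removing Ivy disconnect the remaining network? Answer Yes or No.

No

Even without Ivy, every remaining node can still reach every other (the residual graph is connected), so Ivy is not a cut vertex.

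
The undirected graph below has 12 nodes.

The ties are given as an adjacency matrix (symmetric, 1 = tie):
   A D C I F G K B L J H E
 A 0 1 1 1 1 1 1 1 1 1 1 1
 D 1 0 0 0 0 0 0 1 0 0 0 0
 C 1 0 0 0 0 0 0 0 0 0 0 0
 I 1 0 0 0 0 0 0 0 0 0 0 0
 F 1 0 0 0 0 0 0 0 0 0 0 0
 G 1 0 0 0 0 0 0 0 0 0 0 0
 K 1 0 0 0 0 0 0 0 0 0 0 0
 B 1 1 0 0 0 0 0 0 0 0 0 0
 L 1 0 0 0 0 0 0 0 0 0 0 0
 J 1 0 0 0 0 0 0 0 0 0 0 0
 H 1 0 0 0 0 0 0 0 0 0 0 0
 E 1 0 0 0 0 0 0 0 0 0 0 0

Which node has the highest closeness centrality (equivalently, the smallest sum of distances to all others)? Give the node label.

A

Farness (sum of distances to all others) for each node — A:11, B:20, C:21, D:20, E:21, F:21, G:21, H:21, I:21, J:21, K:21, L:21.
The smallest farness is 11, for A, so A has the highest closeness.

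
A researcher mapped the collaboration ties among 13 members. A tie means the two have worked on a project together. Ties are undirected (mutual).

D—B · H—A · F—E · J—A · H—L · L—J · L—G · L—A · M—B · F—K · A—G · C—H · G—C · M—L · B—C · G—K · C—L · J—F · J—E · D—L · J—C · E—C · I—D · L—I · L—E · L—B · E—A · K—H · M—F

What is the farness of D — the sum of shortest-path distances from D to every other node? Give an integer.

23

Distances from D: A:2, B:1, C:2, E:2, F:3, G:2, H:2, I:1, J:2, K:3, L:1, M:2.
Sum = 2 + 1 + 2 + 2 + 3 + 2 + 2 + 1 + 2 + 3 + 1 + 2 = 23.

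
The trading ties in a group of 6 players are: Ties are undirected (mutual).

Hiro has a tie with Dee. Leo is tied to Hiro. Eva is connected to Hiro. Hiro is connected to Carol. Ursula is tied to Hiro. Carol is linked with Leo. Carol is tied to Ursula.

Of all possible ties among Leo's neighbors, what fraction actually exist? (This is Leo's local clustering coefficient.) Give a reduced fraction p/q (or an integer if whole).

1

Leo's neighbors: Carol and Hiro (k = 2).
Possible neighbor pairs: C(2,2) = 1. Edges among them: Carol–Hiro → e = 1.
Clustering(Leo) = 1/1.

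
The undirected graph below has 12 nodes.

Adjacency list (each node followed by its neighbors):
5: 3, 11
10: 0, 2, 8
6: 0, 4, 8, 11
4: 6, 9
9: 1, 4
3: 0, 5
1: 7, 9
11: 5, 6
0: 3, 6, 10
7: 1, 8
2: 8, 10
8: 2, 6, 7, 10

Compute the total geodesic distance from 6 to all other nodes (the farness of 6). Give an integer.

Distances from 6: 0:1, 1:3, 2:2, 3:2, 4:1, 5:2, 7:2, 8:1, 9:2, 10:2, 11:1.
Sum = 1 + 3 + 2 + 2 + 1 + 2 + 2 + 1 + 2 + 2 + 1 = 19.

19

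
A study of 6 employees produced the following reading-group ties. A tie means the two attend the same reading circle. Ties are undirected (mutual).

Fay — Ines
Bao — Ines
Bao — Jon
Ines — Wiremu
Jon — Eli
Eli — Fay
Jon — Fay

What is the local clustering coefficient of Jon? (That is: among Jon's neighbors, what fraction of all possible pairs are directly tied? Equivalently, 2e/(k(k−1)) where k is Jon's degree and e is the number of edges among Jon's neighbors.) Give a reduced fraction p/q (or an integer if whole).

1/3

Jon's neighbors: Bao, Eli, and Fay (k = 3).
Possible neighbor pairs: C(3,2) = 3. Edges among them: Eli–Fay → e = 1.
Clustering(Jon) = 1/3.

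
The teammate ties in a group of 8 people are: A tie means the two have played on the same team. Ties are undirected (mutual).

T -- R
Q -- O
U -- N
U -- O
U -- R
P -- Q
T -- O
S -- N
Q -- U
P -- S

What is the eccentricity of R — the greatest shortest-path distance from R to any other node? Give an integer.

Distances from R: N:2, O:2, P:3, Q:2, S:3, T:1, U:1.
The largest is 3 (to S and P), so the eccentricity of R is 3.

3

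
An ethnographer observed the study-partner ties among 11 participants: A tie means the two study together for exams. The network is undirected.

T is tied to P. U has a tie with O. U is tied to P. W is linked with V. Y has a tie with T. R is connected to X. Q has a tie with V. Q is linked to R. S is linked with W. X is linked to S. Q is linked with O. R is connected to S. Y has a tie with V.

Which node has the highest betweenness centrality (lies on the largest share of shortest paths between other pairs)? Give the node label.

Unnormalized betweenness of each node: O:19/2, P:3, Q:18, R:9, S:7/2, T:9/2, U:11/2, V:31/2, W:5, X:0, Y:17/2.
Q has the largest value, 18, making it the main broker — the node through which the most shortest paths run.

Q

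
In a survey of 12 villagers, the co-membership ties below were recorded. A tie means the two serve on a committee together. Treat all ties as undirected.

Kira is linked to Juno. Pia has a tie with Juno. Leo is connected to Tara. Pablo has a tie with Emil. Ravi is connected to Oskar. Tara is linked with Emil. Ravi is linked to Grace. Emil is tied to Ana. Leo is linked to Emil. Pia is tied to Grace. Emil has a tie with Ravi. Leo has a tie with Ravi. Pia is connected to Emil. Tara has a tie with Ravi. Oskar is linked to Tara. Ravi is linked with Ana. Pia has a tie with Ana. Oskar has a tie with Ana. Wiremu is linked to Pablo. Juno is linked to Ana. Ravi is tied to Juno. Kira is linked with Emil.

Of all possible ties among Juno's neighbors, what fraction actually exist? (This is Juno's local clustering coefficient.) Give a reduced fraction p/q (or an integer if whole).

Juno's neighbors: Ana, Kira, Pia, and Ravi (k = 4).
Possible neighbor pairs: C(4,2) = 6. Edges among them: Ana–Pia, Ana–Ravi → e = 2.
Clustering(Juno) = 2/6 = 1/3.

1/3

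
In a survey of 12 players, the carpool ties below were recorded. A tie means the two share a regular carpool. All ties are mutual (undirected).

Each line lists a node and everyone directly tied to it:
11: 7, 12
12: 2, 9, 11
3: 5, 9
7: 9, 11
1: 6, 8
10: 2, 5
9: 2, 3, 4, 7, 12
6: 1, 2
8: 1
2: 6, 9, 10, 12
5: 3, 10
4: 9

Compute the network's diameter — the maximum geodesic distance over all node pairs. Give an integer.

Eccentricity of each node (its greatest distance to any other): 1:4, 2:3, 3:5, 4:5, 5:5, 6:3, 7:5, 8:5, 9:4, 10:4, 11:5, 12:4.
The maximum eccentricity is 5, realized for instance by the pair 11–8 via 11 – 12 – 2 – 6 – 1 – 8. So the diameter is 5.

5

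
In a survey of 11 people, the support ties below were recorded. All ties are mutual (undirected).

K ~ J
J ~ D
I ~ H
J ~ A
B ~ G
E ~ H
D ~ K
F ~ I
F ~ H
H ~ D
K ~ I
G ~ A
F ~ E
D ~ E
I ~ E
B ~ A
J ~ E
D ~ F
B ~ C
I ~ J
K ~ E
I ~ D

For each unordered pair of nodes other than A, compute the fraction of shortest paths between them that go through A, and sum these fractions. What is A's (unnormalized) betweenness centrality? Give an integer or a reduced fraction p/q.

Pairs whose geodesics pass through A — J–G: 1; J–B: 1; J–C: 1; H–G: 3/3; H–B: 3/3; H–C: 3/3; E–G: 1; E–B: 1; E–C: 1; K–G: 1; K–B: 1; K–C: 1; D–G: 1; D–B: 1 … (+7 more pairs).
All other pairs contribute 0.
Summing the contributions gives betweenness(A) = 21.

21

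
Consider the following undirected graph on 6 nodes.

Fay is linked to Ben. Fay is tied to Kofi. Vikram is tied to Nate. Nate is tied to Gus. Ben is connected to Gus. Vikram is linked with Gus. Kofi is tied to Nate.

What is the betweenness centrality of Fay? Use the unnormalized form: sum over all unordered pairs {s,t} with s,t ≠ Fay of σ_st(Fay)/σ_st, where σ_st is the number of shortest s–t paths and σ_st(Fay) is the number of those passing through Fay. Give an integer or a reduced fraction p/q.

Pairs whose geodesics pass through Fay — Kofi–Ben: 1.
All other pairs contribute 0.
Summing the contributions gives betweenness(Fay) = 1.

1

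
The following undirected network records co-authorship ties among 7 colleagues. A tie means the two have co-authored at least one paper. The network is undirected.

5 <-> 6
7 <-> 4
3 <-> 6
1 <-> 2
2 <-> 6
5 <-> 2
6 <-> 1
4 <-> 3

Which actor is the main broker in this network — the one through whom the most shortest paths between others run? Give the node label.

6

Unnormalized betweenness of each node: 1:0, 2:1/2, 3:8, 4:5, 5:0, 6:19/2, 7:0.
6 has the largest value, 19/2, making it the main broker — the node through which the most shortest paths run.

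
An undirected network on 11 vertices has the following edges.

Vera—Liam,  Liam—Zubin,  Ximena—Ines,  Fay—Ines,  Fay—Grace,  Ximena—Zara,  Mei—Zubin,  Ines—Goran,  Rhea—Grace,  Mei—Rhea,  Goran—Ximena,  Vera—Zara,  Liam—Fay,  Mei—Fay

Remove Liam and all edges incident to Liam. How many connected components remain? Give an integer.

1

Liam's neighbors (Fay, Vera, and Zubin) remain reachable from one another through other ties, so the rest of the network stays in one piece.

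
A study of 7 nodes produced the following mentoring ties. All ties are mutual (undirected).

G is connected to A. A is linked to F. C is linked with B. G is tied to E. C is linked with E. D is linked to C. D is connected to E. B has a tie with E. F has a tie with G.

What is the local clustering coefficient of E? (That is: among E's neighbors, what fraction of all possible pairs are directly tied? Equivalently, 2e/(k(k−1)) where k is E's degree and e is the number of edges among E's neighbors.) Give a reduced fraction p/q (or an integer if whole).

E's neighbors: B, C, D, and G (k = 4).
Possible neighbor pairs: C(4,2) = 6. Edges among them: B–C, C–D → e = 2.
Clustering(E) = 2/6 = 1/3.

1/3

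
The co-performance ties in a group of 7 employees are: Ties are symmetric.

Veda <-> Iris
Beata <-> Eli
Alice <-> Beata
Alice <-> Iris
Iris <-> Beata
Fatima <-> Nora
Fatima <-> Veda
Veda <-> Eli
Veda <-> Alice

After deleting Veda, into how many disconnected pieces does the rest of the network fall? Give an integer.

Without Veda, the remaining ties split the others into: {Alice, Beata, Eli, Iris}; {Fatima, Nora}.
That's 2 separate components.

2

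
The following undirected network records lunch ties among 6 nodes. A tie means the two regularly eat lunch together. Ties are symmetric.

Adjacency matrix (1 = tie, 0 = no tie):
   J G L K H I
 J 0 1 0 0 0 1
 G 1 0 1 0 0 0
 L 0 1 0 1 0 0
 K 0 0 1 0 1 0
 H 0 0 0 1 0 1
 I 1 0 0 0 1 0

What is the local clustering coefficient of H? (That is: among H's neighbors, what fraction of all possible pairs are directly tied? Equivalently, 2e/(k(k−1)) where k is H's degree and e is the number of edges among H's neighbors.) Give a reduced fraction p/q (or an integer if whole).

0

H's neighbors: I and K (k = 2).
Possible neighbor pairs: C(2,2) = 1. Edges among them: none → e = 0.
Clustering(H) = 0/1.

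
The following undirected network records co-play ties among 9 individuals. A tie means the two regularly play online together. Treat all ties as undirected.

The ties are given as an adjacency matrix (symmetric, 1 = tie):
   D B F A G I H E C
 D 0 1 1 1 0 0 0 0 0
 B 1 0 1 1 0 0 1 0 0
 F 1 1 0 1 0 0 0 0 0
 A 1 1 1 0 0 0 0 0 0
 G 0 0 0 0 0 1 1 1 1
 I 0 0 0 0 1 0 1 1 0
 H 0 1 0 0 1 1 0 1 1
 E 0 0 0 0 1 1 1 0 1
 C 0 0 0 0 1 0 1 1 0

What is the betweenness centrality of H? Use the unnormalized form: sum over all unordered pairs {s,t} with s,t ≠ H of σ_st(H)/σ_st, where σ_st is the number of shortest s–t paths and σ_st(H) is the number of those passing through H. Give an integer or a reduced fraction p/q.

Pairs whose geodesics pass through H — D–G: 1; D–I: 1; D–E: 1; D–C: 1; B–G: 1; B–I: 1; B–E: 1; B–C: 1; F–G: 1; F–I: 1; F–E: 1; F–C: 1; A–G: 1; A–I: 1 … (+3 more pairs).
All other pairs contribute 0.
Summing the contributions gives betweenness(H) = 49/3.

49/3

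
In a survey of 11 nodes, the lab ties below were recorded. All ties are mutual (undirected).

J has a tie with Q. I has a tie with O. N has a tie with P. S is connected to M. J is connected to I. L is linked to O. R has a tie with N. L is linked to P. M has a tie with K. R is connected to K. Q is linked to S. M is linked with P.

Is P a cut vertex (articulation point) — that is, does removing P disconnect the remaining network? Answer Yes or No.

No

Even without P, every remaining node can still reach every other (the residual graph is connected), so P is not a cut vertex.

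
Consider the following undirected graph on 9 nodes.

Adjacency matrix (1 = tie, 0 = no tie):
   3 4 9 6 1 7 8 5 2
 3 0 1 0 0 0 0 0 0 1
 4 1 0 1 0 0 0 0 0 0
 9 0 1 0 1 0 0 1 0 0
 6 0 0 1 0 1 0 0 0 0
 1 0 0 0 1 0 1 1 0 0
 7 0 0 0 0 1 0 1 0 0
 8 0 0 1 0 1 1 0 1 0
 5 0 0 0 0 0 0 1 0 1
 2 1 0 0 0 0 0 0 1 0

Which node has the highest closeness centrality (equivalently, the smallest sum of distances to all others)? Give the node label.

8

Farness (sum of distances to all others) for each node — 1:17, 2:19, 3:20, 4:17, 5:16, 6:18, 7:18, 8:13, 9:14.
The smallest farness is 13, for 8, so 8 has the highest closeness.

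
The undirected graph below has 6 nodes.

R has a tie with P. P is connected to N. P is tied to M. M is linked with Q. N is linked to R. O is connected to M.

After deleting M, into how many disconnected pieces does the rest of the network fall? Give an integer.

3

Without M, the remaining ties split the others into: {Q}; {N, P, R}; {O}.
That's 3 separate components.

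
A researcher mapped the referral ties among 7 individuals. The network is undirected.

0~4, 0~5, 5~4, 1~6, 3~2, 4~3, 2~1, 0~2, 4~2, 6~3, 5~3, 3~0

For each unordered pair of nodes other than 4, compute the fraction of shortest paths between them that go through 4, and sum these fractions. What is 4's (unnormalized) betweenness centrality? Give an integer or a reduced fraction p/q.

7/12

Pairs whose geodesics pass through 4 — 5–2: 1/3; 5–1: 1/4.
All other pairs contribute 0.
Summing the contributions gives betweenness(4) = 7/12.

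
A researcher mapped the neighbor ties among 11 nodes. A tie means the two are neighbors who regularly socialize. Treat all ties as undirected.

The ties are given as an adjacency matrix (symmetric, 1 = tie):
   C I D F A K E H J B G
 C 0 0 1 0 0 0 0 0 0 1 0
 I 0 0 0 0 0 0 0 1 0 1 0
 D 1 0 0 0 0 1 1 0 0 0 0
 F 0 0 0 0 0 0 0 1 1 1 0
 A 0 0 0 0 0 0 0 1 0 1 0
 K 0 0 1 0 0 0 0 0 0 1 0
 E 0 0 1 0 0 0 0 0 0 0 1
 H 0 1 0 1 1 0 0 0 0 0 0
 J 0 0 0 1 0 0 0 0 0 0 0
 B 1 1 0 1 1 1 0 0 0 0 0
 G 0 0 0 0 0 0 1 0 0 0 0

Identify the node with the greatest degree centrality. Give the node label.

Degrees — A:2, B:5, C:2, D:3, E:2, F:3, G:1, H:3, I:2, J:1, K:2.
The maximum is 5, attained only by B.

B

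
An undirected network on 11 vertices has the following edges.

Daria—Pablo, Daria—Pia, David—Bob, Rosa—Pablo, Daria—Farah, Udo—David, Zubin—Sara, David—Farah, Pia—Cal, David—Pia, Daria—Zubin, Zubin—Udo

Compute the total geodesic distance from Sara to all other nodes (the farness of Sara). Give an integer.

Distances from Sara: Bob:4, Cal:4, Daria:2, David:3, Farah:3, Pablo:3, Pia:3, Rosa:4, Udo:2, Zubin:1.
Sum = 4 + 4 + 2 + 3 + 3 + 3 + 3 + 4 + 2 + 1 = 29.

29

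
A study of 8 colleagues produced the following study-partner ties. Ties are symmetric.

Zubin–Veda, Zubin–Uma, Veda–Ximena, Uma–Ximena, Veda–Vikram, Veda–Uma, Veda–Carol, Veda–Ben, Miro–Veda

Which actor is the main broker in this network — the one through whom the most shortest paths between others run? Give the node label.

Unnormalized betweenness of each node: Ben:0, Carol:0, Miro:0, Uma:1/2, Veda:37/2, Vikram:0, Ximena:0, Zubin:0.
Veda has the largest value, 37/2, making it the main broker — the node through which the most shortest paths run.

Veda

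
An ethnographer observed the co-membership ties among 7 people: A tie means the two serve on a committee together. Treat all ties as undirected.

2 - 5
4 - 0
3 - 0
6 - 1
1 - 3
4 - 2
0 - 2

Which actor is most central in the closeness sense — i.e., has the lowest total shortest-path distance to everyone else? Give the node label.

Farness (sum of distances to all others) for each node — 0:10, 1:14, 2:12, 3:11, 4:13, 5:17, 6:19.
The smallest farness is 10, for 0, so 0 has the highest closeness.

0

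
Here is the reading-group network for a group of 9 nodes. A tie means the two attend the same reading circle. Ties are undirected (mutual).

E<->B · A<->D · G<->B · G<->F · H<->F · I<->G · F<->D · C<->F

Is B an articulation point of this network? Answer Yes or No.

Yes

Removing B leaves {E} with no path to {A, C, D, F, G, H, and I}, so the network splits into 2 components. B is a cut vertex.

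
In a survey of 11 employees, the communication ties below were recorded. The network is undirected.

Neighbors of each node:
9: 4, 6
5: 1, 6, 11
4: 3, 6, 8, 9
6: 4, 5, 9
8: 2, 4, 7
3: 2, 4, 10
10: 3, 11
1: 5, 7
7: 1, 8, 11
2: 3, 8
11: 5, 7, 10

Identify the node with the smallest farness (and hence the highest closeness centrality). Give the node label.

4

Farness (sum of distances to all others) for each node — 1:24, 2:24, 3:21, 4:18, 5:21, 6:20, 7:20, 8:19, 9:23, 10:22, 11:20.
The smallest farness is 18, for 4, so 4 has the highest closeness.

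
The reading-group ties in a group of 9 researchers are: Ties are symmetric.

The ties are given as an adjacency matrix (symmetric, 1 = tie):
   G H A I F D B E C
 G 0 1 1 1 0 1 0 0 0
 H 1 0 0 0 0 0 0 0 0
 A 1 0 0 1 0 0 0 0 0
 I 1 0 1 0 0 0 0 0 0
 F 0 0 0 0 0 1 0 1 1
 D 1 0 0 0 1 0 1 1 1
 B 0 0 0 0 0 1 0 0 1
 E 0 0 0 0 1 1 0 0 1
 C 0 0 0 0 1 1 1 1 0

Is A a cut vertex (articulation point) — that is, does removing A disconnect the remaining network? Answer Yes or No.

Even without A, every remaining node can still reach every other (the residual graph is connected), so A is not a cut vertex.

No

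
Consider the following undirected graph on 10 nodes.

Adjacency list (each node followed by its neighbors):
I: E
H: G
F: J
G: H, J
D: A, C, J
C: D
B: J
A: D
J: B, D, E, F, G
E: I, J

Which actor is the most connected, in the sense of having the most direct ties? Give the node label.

Degrees — A:1, B:1, C:1, D:3, E:2, F:1, G:2, H:1, I:1, J:5.
The maximum is 5, attained only by J.

J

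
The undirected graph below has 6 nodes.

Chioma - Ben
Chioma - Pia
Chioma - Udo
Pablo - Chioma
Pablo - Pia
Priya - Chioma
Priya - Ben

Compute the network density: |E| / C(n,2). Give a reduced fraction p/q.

There are 7 edges and 6 nodes, so the maximum possible is C(6,2) = 15.
Density = 7/15.

7/15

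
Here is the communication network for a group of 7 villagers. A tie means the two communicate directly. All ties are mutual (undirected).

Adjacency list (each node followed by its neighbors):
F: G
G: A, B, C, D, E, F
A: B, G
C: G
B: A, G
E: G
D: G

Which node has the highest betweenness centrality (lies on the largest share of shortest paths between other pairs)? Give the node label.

G

Unnormalized betweenness of each node: A:0, B:0, C:0, D:0, E:0, F:0, G:14.
G has the largest value, 14, making it the main broker — the node through which the most shortest paths run.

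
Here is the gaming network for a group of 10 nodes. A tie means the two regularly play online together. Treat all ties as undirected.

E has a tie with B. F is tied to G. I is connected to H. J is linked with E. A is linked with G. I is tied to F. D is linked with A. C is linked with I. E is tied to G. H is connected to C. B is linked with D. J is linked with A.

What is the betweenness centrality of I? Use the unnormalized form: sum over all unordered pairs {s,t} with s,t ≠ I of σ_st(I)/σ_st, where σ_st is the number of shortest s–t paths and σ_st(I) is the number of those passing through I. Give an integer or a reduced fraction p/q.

Pairs whose geodesics pass through I — C–F: 1; C–B: 1; C–E: 1; C–D: 1; C–J: 2/2; C–G: 1; C–A: 1; F–H: 1; H–B: 1; H–E: 1; H–D: 1; H–J: 2/2; H–G: 1; H–A: 1.
All other pairs contribute 0.
Summing the contributions gives betweenness(I) = 14.

14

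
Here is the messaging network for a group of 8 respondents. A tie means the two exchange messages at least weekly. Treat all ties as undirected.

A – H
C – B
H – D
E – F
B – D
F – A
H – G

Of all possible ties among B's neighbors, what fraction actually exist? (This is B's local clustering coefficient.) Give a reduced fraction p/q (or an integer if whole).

0

B's neighbors: C and D (k = 2).
Possible neighbor pairs: C(2,2) = 1. Edges among them: none → e = 0.
Clustering(B) = 0/1.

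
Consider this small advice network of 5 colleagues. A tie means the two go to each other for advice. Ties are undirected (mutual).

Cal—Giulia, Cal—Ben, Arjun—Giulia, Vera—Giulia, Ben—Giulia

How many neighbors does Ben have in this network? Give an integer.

2

Ben is directly tied to Cal and Giulia. That is 2 neighbors, so the degree of Ben is 2.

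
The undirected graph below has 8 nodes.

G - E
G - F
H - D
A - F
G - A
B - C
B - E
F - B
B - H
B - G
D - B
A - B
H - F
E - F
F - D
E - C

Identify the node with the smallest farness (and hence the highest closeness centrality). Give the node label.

B

Farness (sum of distances to all others) for each node — A:11, B:7, C:12, D:11, E:10, F:8, G:10, H:11.
The smallest farness is 7, for B, so B has the highest closeness.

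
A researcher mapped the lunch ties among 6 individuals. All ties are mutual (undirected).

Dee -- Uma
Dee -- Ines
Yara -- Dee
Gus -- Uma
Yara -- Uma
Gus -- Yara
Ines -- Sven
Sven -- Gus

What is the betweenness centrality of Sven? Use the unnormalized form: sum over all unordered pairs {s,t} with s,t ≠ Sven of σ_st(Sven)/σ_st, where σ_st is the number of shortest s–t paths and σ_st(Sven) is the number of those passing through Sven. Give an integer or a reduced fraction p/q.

Pairs whose geodesics pass through Sven — Gus–Ines: 1.
All other pairs contribute 0.
Summing the contributions gives betweenness(Sven) = 1.

1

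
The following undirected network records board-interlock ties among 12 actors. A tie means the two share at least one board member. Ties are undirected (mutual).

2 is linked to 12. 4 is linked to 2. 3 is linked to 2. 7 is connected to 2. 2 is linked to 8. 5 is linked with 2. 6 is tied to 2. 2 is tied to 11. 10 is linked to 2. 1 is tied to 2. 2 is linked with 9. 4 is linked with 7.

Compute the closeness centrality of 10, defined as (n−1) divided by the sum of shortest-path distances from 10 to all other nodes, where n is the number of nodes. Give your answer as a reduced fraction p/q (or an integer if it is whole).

Distances from 10: 1:2, 2:1, 3:2, 4:2, 5:2, 6:2, 7:2, 8:2, 9:2, 11:2, 12:2. Sum = 21.
n = 12, so closeness = 11/21.

11/21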